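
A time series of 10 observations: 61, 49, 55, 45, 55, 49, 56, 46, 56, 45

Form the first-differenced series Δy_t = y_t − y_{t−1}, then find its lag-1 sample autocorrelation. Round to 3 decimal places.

First differences Δy: -12, 6, -10, 10, -6, 7, -10, 10, -11
Mean of differences = -1.7778
Numerator Σ(Δy_t−Δȳ)(Δy_{t+1}−Δȳ) = -604.7160
Denominator Σ(Δy_t−Δȳ)² = 757.5556
r_1(Δy) = -604.7160 / 757.5556 = -0.798

-0.798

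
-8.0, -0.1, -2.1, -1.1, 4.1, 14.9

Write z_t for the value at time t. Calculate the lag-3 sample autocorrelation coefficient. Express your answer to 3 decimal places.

Mean z̄ = (-8.0 − 0.1 − 2.1 − 1.1 + 4.1 + 14.9)/6 = 1.2833
Deviations from mean: -9.2833, -1.3833, -3.3833, -2.3833, 2.8167, 13.6167
Numerator Σ_{t=1}^{3}(z_t−z̄)(z_{t+3}−z̄) = -27.8408
Denominator Σ(z_t−z̄)² = 298.5683
r_3 = -27.8408 / 298.5683 = -0.093

-0.093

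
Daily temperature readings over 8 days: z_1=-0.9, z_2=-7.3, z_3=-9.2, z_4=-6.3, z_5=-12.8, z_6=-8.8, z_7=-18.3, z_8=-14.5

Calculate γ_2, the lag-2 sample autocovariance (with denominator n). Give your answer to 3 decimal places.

4.564

Mean z̄ = (-0.9 − 7.3 − 9.2 − 6.3 − 12.8 − 8.8 − 18.3 − 14.5)/8 = -9.7625
Deviations: 8.8625, 2.4625, 0.5625, 3.4625, -3.0375, 0.9625, -8.5375, -4.7375
Σ_{t=1}^{6}(z_t−z̄)(z_{t+2}−z̄) = 36.5084
γ_2 = 36.5084 / 8 = 4.564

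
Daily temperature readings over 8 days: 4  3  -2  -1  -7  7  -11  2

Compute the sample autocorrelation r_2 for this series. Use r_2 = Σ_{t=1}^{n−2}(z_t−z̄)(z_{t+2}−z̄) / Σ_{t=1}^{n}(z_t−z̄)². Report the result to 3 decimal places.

Mean z̄ = (4 + 3 − 2 − 1 − 7 + 7 − 11 + 2)/8 = -0.6250
Deviations from mean: 4.6250, 3.6250, -1.3750, -0.3750, -6.3750, 7.6250, -10.3750, 2.6250
Σ(z_t−z̄)(z_{t+2}−z̄) = (-6.3594) + (-1.3594) + (8.7656) + (-2.8594) + (66.1406) + (20.0156) = 84.3438
Denominator Σ(z_t−z̄)² = 249.8750
r_2 = 84.3438 / 249.8750 = 0.338

0.338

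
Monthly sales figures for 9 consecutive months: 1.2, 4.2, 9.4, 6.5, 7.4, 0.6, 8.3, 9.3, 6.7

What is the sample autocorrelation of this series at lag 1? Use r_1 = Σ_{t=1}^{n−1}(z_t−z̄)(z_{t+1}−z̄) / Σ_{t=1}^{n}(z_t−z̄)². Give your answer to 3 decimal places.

-0.058

Mean z̄ = (1.2 + 4.2 + 9.4 + 6.5 + 7.4 + 0.6 + 8.3 + 9.3 + 6.7)/9 = 5.9556
Numerator Σ_{t=1}^{8}(z_t−z̄)(z_{t+1}−z̄) = -4.9975
Denominator Σ(z_t−z̄)² = 85.8622
r_1 = -4.9975 / 85.8622 = -0.058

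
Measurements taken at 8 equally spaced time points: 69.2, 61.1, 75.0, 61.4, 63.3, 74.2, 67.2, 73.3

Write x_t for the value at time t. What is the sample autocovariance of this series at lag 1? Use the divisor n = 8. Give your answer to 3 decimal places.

Mean x̄ = (69.2 + 61.1 + 75.0 + 61.4 + 63.3 + 74.2 + 67.2 + 73.3)/8 = 68.0875
Σ_{t=1}^{7}(x_t−x̄)(x_{t+1}−x̄) = -109.6002
γ_1 = -109.6002 / 8 = -13.700

-13.700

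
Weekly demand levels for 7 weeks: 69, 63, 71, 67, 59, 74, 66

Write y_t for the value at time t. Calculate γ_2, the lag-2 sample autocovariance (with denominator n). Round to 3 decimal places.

-2.286

Mean ȳ = (69 + 63 + 71 + 67 + 59 + 74 + 66)/7 = 67.0000
Deviations: 2.0000, -4.0000, 4.0000, 0.0000, -8.0000, 7.0000, -1.0000
Σ_{t=1}^{5}(y_t−ȳ)(y_{t+2}−ȳ) = -16.0000
γ_2 = -16.0000 / 7 = -2.286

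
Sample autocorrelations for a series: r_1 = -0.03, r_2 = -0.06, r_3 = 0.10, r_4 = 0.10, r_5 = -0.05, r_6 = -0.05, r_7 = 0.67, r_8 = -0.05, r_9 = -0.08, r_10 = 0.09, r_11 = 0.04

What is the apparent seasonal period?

The largest autocorrelation is r_7 = 0.67; the remaining lags stay at or below 0.10.
The dominant spike at lag 7 indicates a seasonal period of 7.

7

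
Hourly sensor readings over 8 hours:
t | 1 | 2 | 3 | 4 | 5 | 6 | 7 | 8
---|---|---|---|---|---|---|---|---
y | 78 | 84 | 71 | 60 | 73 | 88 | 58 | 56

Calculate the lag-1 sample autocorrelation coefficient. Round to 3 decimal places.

0.075

Mean ȳ = (78 + 84 + 71 + 60 + 73 + 88 + 58 + 56)/8 = 71.0000
Deviations from mean: 7.0000, 13.0000, 0.0000, -11.0000, 2.0000, 17.0000, -13.0000, -15.0000
Σ(y_t−ȳ)(y_{t+1}−ȳ) = (91.0000) + (0.0000) + (0.0000) + (-22.0000) + (34.0000) + (-221.0000) + (195.0000) = 77.0000
Denominator Σ(y_t−ȳ)² = 1026.0000
r_1 = 77.0000 / 1026.0000 = 0.075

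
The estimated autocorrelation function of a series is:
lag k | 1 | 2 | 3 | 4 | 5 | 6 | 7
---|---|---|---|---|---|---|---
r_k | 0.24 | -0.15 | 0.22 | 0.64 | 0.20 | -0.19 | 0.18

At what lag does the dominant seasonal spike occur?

4

The largest autocorrelation is r_4 = 0.64; the remaining lags stay at or below 0.24.
The dominant spike at lag 4 indicates a seasonal period of 4.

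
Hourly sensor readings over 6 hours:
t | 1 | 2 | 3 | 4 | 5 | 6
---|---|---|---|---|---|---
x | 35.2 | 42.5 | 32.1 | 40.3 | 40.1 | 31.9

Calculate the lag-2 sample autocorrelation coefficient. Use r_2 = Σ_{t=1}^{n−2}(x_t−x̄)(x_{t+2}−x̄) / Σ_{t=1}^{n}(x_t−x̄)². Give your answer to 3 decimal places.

Mean x̄ = (35.2 + 42.5 + 32.1 + 40.3 + 40.1 + 31.9)/6 = 37.0167
Deviations from mean: -1.8167, 5.4833, -4.9167, 3.2833, 3.0833, -5.1167
Numerator Σ_{t=1}^{4}(x_t−x̄)(x_{t+2}−x̄) = -5.0239
Denominator Σ(x_t−x̄)² = 104.0083
r_2 = -5.0239 / 104.0083 = -0.048

-0.048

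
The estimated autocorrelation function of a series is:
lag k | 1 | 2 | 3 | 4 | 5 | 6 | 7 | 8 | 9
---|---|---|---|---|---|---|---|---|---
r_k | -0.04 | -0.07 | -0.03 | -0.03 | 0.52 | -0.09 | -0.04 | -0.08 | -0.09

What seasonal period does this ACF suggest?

5

The largest autocorrelation is r_5 = 0.52; the remaining lags stay at or below -0.03.
The dominant spike at lag 5 indicates a seasonal period of 5.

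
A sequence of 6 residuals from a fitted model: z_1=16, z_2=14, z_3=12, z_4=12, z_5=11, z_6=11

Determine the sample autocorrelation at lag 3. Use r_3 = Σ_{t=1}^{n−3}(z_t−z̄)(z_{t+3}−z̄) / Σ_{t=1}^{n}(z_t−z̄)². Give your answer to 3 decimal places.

-0.172

Mean z̄ = (16 + 14 + 12 + 12 + 11 + 11)/6 = 12.6667
Deviations from mean: 3.3333, 1.3333, -0.6667, -0.6667, -1.6667, -1.6667
Numerator Σ_{t=1}^{3}(z_t−z̄)(z_{t+3}−z̄) = -3.3333
Denominator Σ(z_t−z̄)² = 19.3333
r_3 = -3.3333 / 19.3333 = -0.172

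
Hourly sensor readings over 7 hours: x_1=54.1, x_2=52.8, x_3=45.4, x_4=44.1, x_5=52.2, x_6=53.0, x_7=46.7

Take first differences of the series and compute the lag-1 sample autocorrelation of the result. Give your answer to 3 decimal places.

First differences Δx: -1.3, -7.4, -1.3, 8.1, 0.8, -6.3
Mean of differences = -1.2333
Numerator Σ(Δx_t−Δx̄)(Δx_{t+1}−Δx̄) = 8.8756
Denominator Σ(Δx_t−Δx̄)² = 154.9533
r_1(Δx) = 8.8756 / 154.9533 = 0.057

0.057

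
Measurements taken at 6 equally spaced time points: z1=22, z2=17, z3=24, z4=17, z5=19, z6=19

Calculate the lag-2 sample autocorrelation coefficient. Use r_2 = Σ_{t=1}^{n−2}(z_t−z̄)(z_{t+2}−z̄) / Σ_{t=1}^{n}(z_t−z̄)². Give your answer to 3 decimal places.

0.410

Mean z̄ = (22 + 17 + 24 + 17 + 19 + 19)/6 = 19.6667
Deviations from mean: 2.3333, -2.6667, 4.3333, -2.6667, -0.6667, -0.6667
Σ(z_t−z̄)(z_{t+2}−z̄) = (10.1111) + (7.1111) + (-2.8889) + (1.7778) = 16.1111
Denominator Σ(z_t−z̄)² = 39.3333
r_2 = 16.1111 / 39.3333 = 0.410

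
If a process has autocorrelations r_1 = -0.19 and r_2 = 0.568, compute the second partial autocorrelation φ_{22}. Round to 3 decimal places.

0.552

φ_{22} = (r_2 − r_1²) / (1 − r_1²)
r_1² = (-0.19)² = 0.0361
Numerator = 0.568 − 0.0361 = 0.5319; denominator = 1 − 0.0361 = 0.9639
φ_{22} = 0.5319 / 0.9639 = 0.552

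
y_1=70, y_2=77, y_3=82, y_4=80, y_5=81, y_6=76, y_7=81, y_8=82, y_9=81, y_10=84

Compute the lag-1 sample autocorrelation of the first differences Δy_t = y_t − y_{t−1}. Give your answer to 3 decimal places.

-0.124

First differences Δy: 7, 5, -2, 1, -5, 5, 1, -1, 3
Mean of differences = 1.5556
Numerator Σ(Δy_t−Δȳ)(Δy_{t+1}−Δȳ) = -14.6420
Denominator Σ(Δy_t−Δȳ)² = 118.2222
r_1(Δy) = -14.6420 / 118.2222 = -0.124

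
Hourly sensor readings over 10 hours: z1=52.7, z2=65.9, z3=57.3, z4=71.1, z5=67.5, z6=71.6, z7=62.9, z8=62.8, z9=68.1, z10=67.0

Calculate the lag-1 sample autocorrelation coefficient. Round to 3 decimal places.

Mean z̄ = (52.7 + 65.9 + 57.3 + 71.1 + 67.5 + 71.6 + 62.9 + 62.8 + 68.1 + 67.0)/10 = 64.6900
Numerator Σ_{t=1}^{9}(z_t−z̄)(z_{t+1}−z̄) = -40.9441
Denominator Σ(z_t−z̄)² = 320.3090
r_1 = -40.9441 / 320.3090 = -0.128

-0.128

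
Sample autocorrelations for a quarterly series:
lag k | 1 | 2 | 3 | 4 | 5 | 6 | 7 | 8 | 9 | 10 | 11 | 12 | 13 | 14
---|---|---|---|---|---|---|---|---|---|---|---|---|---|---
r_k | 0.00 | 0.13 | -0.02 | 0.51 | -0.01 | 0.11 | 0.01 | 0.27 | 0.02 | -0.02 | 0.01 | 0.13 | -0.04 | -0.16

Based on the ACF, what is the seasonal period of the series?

The largest autocorrelation is r_4 = 0.51, with a weaker echo at lag 8 (0.27); the remaining lags stay at or below 0.13.
The dominant spike at lag 4 indicates a seasonal period of 4.

4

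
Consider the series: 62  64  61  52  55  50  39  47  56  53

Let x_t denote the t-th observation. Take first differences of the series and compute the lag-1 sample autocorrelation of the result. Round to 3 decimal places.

First differences Δx: 2, -3, -9, 3, -5, -11, 8, 9, -3
Mean of differences = -1.0000
Numerator Σ(Δx_t−Δx̄)(Δx_{t+1}−Δx̄) = -18.0000
Denominator Σ(Δx_t−Δx̄)² = 394.0000
r_1(Δx) = -18.0000 / 394.0000 = -0.046

-0.046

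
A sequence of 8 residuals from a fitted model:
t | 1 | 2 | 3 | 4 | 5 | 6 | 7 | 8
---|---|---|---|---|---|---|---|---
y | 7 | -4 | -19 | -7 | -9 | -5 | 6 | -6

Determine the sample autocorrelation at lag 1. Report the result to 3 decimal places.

Mean ȳ = (7 − 4 − 19 − 7 − 9 − 5 + 6 − 6)/8 = -4.6250
Deviations from mean: 11.6250, 0.6250, -14.3750, -2.3750, -4.3750, -0.3750, 10.6250, -1.3750
Numerator Σ_{t=1}^{7}(y_t−ȳ)(y_{t+1}−ȳ) = 25.8594
Denominator Σ(y_t−ȳ)² = 481.8750
r_1 = 25.8594 / 481.8750 = 0.054

0.054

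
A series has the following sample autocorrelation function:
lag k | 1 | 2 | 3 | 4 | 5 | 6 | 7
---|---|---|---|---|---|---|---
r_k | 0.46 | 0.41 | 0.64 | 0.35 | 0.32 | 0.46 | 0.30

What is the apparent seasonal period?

The largest autocorrelation is r_3 = 0.64; the remaining lags stay at or below 0.46. The elevated value at lag 1 (0.46), dropping to 0.41 at lag 2, reflects decaying short-term dependence rather than seasonality.
The dominant spike at lag 3 indicates a seasonal period of 3.

3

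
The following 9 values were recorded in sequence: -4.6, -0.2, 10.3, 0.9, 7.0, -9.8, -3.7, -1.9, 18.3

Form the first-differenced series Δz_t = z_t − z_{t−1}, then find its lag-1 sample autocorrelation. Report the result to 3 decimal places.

First differences Δz: 4.4, 10.5, -9.4, 6.1, -16.8, 6.1, 1.8, 20.2
Mean of differences = 2.8625
Numerator Σ(Δz_t−Δz̄)(Δz_{t+1}−Δz̄) = -270.7877
Denominator Σ(Δz_t−Δz̄)² = 920.3588
r_1(Δz) = -270.7877 / 920.3588 = -0.294

-0.294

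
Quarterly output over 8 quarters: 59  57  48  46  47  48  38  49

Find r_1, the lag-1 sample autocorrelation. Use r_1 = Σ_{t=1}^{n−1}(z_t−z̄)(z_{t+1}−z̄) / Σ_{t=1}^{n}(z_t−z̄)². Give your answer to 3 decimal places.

0.313

Mean z̄ = (59 + 57 + 48 + 46 + 47 + 48 + 38 + 49)/8 = 49.0000
Deviations from mean: 10.0000, 8.0000, -1.0000, -3.0000, -2.0000, -1.0000, -11.0000, 0.0000
Numerator Σ_{t=1}^{7}(z_t−z̄)(z_{t+1}−z̄) = 94.0000
Denominator Σ(z_t−z̄)² = 300.0000
r_1 = 94.0000 / 300.0000 = 0.313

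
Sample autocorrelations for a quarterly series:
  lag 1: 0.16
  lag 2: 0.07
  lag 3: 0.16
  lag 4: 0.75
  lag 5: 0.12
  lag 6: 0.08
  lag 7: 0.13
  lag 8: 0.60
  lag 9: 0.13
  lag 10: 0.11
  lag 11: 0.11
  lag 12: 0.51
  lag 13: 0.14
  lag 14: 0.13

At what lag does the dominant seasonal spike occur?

The largest autocorrelation is r_4 = 0.75, with weaker echoes at lags 8 (0.60) and 12 (0.51); the remaining lags stay at or below 0.16.
The dominant spike at lag 4 indicates a seasonal period of 4.

4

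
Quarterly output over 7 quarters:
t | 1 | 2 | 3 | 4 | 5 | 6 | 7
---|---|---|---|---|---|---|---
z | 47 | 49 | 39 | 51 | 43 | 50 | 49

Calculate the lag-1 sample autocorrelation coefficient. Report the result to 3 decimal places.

Mean z̄ = (47 + 49 + 39 + 51 + 43 + 50 + 49)/7 = 46.8571
Deviations from mean: 0.1429, 2.1429, -7.8571, 4.1429, -3.8571, 3.1429, 2.1429
Numerator Σ_{t=1}^{6}(z_t−z̄)(z_{t+1}−z̄) = -70.4490
Denominator Σ(z_t−z̄)² = 112.8571
r_1 = -70.4490 / 112.8571 = -0.624

-0.624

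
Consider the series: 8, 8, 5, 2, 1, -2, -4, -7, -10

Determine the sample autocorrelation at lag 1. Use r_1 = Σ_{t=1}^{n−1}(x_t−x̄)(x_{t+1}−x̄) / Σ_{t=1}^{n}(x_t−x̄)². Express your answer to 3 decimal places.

0.672

Mean x̄ = (8 + 8 + 5 + 2 + 1 − 2 − 4 − 7 − 10)/9 = 0.1111
Numerator Σ_{t=1}^{8}(x_t−x̄)(x_{t+1}−x̄) = 219.6543
Denominator Σ(x_t−x̄)² = 326.8889
r_1 = 219.6543 / 326.8889 = 0.672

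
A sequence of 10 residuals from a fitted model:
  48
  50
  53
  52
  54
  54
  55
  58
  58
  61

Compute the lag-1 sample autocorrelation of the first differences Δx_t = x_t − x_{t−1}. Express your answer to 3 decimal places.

First differences Δx: 2, 3, -1, 2, 0, 1, 3, 0, 3
Mean of differences = 1.4444
Numerator Σ(Δx_t−Δx̄)(Δx_{t+1}−Δx̄) = -9.6420
Denominator Σ(Δx_t−Δx̄)² = 18.2222
r_1(Δx) = -9.6420 / 18.2222 = -0.529

-0.529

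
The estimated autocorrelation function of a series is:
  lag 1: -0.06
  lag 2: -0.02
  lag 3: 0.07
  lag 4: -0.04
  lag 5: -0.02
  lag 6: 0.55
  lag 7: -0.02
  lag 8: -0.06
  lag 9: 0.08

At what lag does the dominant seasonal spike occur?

The largest autocorrelation is r_6 = 0.55; the remaining lags stay at or below 0.08.
The dominant spike at lag 6 indicates a seasonal period of 6.

6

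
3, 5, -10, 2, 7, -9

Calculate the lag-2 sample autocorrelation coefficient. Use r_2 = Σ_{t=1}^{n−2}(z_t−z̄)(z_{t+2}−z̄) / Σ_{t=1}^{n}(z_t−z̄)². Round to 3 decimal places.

-0.415

Mean z̄ = (3 + 5 − 10 + 2 + 7 − 9)/6 = -0.3333
Deviations from mean: 3.3333, 5.3333, -9.6667, 2.3333, 7.3333, -8.6667
Numerator Σ_{t=1}^{4}(z_t−z̄)(z_{t+2}−z̄) = -110.8889
Denominator Σ(z_t−z̄)² = 267.3333
r_2 = -110.8889 / 267.3333 = -0.415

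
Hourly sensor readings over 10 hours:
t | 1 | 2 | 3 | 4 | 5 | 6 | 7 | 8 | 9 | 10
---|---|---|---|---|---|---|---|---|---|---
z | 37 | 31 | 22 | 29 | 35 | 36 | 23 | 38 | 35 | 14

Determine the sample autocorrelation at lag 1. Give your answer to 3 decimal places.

Mean z̄ = (37 + 31 + 22 + 29 + 35 + 36 + 23 + 38 + 35 + 14)/10 = 30.0000
Numerator Σ_{t=1}^{9}(z_t−z̄)(z_{t+1}−z̄) = -106.0000
Denominator Σ(z_t−z̄)² = 570.0000
r_1 = -106.0000 / 570.0000 = -0.186

-0.186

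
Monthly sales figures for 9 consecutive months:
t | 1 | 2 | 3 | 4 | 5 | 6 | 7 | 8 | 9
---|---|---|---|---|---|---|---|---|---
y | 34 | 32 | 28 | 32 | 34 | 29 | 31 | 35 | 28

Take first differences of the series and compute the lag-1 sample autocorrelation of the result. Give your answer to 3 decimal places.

-0.296

First differences Δy: -2, -4, 4, 2, -5, 2, 4, -7
Mean of differences = -0.7500
Numerator Σ(Δy_t−Δȳ)(Δy_{t+1}−Δȳ) = -38.3125
Denominator Σ(Δy_t−Δȳ)² = 129.5000
r_1(Δy) = -38.3125 / 129.5000 = -0.296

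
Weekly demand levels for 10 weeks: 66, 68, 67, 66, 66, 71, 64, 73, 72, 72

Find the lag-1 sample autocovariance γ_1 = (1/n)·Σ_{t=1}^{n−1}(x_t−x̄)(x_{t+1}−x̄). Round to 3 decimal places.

Mean x̄ = (66 + 68 + 67 + 66 + 66 + 71 + 64 + 73 + 72 + 72)/10 = 68.5000
Σ_{t=1}^{9}(x_t−x̄)(x_{t+1}−x̄) = 2.2500
γ_1 = 2.2500 / 10 = 0.225

0.225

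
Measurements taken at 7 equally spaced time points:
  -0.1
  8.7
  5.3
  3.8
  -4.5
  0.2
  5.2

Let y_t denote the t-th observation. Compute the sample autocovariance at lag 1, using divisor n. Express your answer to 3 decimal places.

Mean ȳ = (-0.1 + 8.7 + 5.3 + 3.8 − 4.5 + 0.2 + 5.2)/7 = 2.6571
Deviations: -2.7571, 6.0429, 2.6429, 1.1429, -7.1571, -2.4571, 2.5429
Σ_{t=1}^{6}(y_t−ȳ)(y_{t+1}−ȳ) = 5.4882
γ_1 = 5.4882 / 7 = 0.784

0.784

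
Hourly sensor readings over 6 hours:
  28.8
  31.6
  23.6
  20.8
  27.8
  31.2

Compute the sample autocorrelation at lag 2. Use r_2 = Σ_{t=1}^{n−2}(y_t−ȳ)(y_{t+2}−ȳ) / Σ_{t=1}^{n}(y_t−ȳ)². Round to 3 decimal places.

Mean ȳ = (28.8 + 31.6 + 23.6 + 20.8 + 27.8 + 31.2)/6 = 27.3000
Deviations from mean: 1.5000, 4.3000, -3.7000, -6.5000, 0.5000, 3.9000
Σ(y_t−ȳ)(y_{t+2}−ȳ) = (-5.5500) + (-27.9500) + (-1.8500) + (-25.3500) = -60.7000
Denominator Σ(y_t−ȳ)² = 92.1400
r_2 = -60.7000 / 92.1400 = -0.659

-0.659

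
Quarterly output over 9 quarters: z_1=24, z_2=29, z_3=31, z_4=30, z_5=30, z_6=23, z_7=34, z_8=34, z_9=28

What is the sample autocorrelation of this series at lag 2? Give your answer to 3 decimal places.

-0.381

Mean z̄ = (24 + 29 + 31 + 30 + 30 + 23 + 34 + 34 + 28)/9 = 29.2222
Σ(z_t−z̄)(z_{t+2}−z̄) = (-9.2840) + (-0.1728) + (1.3827) + (-4.8395) + (3.7160) + (-29.7284) + (-5.8395) = -44.7654
Denominator Σ(z_t−z̄)² = 117.5556
r_2 = -44.7654 / 117.5556 = -0.381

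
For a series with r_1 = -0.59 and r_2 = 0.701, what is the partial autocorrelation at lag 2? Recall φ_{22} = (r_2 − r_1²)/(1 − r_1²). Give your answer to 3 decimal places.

0.541

φ_{22} = (r_2 − r_1²) / (1 − r_1²)
r_1² = (-0.59)² = 0.3481
Numerator = 0.701 − 0.3481 = 0.3529; denominator = 1 − 0.3481 = 0.6519
φ_{22} = 0.3529 / 0.6519 = 0.541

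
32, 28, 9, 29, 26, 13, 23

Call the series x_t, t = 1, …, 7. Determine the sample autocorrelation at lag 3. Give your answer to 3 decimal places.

0.469

Mean x̄ = (32 + 28 + 9 + 29 + 26 + 13 + 23)/7 = 22.8571
Deviations from mean: 9.1429, 5.1429, -13.8571, 6.1429, 3.1429, -9.8571, 0.1429
Σ(x_t−x̄)(x_{t+3}−x̄) = (56.1633) + (16.1633) + (136.5918) + (0.8776) = 209.7959
Denominator Σ(x_t−x̄)² = 446.8571
r_3 = 209.7959 / 446.8571 = 0.469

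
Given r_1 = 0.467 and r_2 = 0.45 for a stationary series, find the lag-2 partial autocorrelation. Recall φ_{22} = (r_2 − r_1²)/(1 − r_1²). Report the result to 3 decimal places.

φ_{22} = (r_2 − r_1²) / (1 − r_1²)
r_1² = (0.467)² = 0.218089
Numerator = 0.45 − 0.2181 = 0.2319; denominator = 1 − 0.2181 = 0.7819
φ_{22} = 0.2319 / 0.7819 = 0.297

0.297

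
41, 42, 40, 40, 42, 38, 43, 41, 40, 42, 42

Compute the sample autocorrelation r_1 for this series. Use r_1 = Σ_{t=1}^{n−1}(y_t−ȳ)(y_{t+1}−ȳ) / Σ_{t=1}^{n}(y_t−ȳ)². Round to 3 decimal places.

Mean ȳ = (41 + 42 + 40 + 40 + 42 + 38 + 43 + 41 + 40 + 42 + 42)/11 = 41.0000
Numerator Σ_{t=1}^{10}(y_t−ȳ)(y_{t+1}−ȳ) = -10.0000
Denominator Σ(y_t−ȳ)² = 20.0000
r_1 = -10.0000 / 20.0000 = -0.500

-0.500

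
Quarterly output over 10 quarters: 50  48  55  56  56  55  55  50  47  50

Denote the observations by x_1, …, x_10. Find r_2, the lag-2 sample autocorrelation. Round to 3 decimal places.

-0.054

Mean x̄ = (50 + 48 + 55 + 56 + 56 + 55 + 55 + 50 + 47 + 50)/10 = 52.2000
Numerator Σ_{t=1}^{8}(x_t−x̄)(x_{t+2}−x̄) = -6.0800
Denominator Σ(x_t−x̄)² = 111.6000
r_2 = -6.0800 / 111.6000 = -0.054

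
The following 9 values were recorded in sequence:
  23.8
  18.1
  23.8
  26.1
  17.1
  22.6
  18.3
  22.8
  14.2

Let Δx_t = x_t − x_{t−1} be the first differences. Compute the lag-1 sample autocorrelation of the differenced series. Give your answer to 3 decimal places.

First differences Δx: -5.7, 5.7, 2.3, -9.0, 5.5, -4.3, 4.5, -8.6
Mean of differences = -1.2000
Numerator Σ(Δx_t−Δx̄)(Δx_{t+1}−Δx̄) = -167.0800
Denominator Σ(Δx_t−Δx̄)² = 282.7000
r_1(Δx) = -167.0800 / 282.7000 = -0.591

-0.591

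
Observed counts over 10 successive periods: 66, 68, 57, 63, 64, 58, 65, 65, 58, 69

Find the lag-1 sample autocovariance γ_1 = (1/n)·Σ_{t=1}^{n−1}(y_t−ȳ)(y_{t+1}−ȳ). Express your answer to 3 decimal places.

-6.429

Mean ȳ = (66 + 68 + 57 + 63 + 64 + 58 + 65 + 65 + 58 + 69)/10 = 63.3000
Σ_{t=1}^{9}(y_t−ȳ)(y_{t+1}−ȳ) = -64.2900
γ_1 = -64.2900 / 10 = -6.429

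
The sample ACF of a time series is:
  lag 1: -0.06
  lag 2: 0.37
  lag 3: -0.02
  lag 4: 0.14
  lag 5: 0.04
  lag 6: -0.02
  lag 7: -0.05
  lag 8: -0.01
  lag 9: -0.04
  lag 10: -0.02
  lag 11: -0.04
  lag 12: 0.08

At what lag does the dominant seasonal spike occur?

2

The largest autocorrelation is r_2 = 0.37; the remaining lags stay at or below 0.14.
The dominant spike at lag 2 indicates a seasonal period of 2.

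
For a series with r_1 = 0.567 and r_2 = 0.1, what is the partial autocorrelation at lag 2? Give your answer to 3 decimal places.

-0.326

φ_{22} = (r_2 − r_1²) / (1 − r_1²)
r_1² = (0.567)² = 0.321489
Numerator = 0.1 − 0.3215 = -0.2215; denominator = 1 − 0.3215 = 0.6785
φ_{22} = -0.2215 / 0.6785 = -0.326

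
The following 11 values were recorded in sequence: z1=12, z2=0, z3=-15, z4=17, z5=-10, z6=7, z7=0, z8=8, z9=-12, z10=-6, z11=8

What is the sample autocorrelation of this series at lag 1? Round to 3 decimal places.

Mean z̄ = (12 + 0 − 15 + 17 − 10 + 7 + 0 + 8 − 12 − 6 + 8)/11 = 0.8182
Numerator Σ_{t=1}^{10}(z_t−z̄)(z_{t+1}−z̄) = -558.6694
Denominator Σ(z_t−z̄)² = 1107.6364
r_1 = -558.6694 / 1107.6364 = -0.504

-0.504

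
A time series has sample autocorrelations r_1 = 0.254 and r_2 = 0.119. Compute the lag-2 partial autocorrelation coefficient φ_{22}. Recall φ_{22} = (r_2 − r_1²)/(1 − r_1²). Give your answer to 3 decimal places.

φ_{22} = (r_2 − r_1²) / (1 − r_1²)
r_1² = (0.254)² = 0.064516
Numerator = 0.119 − 0.0645 = 0.0545; denominator = 1 − 0.0645 = 0.9355
φ_{22} = 0.0545 / 0.9355 = 0.058

0.058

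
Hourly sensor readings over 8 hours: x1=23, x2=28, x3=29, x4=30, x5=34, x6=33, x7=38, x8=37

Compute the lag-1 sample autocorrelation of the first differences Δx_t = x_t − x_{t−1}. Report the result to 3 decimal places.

-0.667

First differences Δx: 5, 1, 1, 4, -1, 5, -1
Mean of differences = 2.0000
Numerator Σ(Δx_t−Δx̄)(Δx_{t+1}−Δx̄) = -28.0000
Denominator Σ(Δx_t−Δx̄)² = 42.0000
r_1(Δx) = -28.0000 / 42.0000 = -0.667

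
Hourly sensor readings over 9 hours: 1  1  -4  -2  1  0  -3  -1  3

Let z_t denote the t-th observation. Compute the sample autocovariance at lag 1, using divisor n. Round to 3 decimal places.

-0.084

Mean z̄ = (1 + 1 − 4 − 2 + 1 + 0 − 3 − 1 + 3)/9 = -0.4444
Σ_{t=1}^{8}(z_t−z̄)(z_{t+1}−z̄) = -0.7531
γ_1 = -0.7531 / 9 = -0.084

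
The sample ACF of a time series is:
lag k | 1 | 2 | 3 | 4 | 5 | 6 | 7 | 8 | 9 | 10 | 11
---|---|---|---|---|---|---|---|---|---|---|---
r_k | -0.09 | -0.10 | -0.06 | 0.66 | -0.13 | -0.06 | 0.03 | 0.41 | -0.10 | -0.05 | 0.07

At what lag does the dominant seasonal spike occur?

The largest autocorrelation is r_4 = 0.66, with a weaker echo at lag 8 (0.41); the remaining lags stay at or below 0.07.
The dominant spike at lag 4 indicates a seasonal period of 4.

4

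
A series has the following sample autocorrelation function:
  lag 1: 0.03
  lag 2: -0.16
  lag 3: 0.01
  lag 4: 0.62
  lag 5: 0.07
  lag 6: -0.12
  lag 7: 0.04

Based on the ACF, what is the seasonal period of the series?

4

The largest autocorrelation is r_4 = 0.62; the remaining lags stay at or below 0.07.
The dominant spike at lag 4 indicates a seasonal period of 4.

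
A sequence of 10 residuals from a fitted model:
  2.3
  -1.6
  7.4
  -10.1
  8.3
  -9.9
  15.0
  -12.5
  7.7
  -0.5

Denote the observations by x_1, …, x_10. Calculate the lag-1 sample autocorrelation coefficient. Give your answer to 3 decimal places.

Mean x̄ = (2.3 − 1.6 + 7.4 − 10.1 + 8.3 − 9.9 + 15.0 − 12.5 + 7.7 − 0.5)/10 = 0.6100
Numerator Σ_{t=1}^{9}(x_t−x̄)(x_{t+1}−x̄) = -695.3551
Denominator Σ(x_t−x̄)² = 768.5890
r_1 = -695.3551 / 768.5890 = -0.905

-0.905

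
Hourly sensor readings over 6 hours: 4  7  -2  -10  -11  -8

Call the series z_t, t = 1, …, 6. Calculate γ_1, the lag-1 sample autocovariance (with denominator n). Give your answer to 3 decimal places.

Mean z̄ = (4 + 7 − 2 − 10 − 11 − 8)/6 = -3.3333
Σ_{t=1}^{5}(z_t−z̄)(z_{t+1}−z̄) = 167.5556
γ_1 = 167.5556 / 6 = 27.926

27.926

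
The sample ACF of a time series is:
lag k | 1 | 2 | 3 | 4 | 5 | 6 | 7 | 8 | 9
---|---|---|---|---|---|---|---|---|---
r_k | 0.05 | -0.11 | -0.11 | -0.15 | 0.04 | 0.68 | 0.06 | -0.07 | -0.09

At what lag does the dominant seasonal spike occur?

6

The largest autocorrelation is r_6 = 0.68; the remaining lags stay at or below 0.06.
The dominant spike at lag 6 indicates a seasonal period of 6.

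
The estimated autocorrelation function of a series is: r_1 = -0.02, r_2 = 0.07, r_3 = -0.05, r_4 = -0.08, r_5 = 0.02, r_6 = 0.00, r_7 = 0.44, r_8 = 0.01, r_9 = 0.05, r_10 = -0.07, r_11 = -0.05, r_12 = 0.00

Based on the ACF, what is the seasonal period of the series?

The largest autocorrelation is r_7 = 0.44; the remaining lags stay at or below 0.07.
The dominant spike at lag 7 indicates a seasonal period of 7.

7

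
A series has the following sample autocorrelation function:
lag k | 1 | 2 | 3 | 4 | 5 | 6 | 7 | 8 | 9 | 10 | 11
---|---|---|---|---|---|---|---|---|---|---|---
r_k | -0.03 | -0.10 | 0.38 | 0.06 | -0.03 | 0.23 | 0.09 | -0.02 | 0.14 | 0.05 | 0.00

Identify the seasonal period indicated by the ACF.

3

The largest autocorrelation is r_3 = 0.38, with a weaker echo at lag 6 (0.23); the remaining lags stay at or below 0.14.
The dominant spike at lag 3 indicates a seasonal period of 3.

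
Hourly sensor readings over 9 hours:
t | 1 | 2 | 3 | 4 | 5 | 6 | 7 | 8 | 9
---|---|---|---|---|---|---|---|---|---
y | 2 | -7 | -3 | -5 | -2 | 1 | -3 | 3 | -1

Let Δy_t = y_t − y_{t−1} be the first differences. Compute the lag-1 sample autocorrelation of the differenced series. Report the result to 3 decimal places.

-0.524

First differences Δy: -9, 4, -2, 3, 3, -4, 6, -4
Mean of differences = -0.3750
Numerator Σ(Δy_t−Δȳ)(Δy_{t+1}−Δȳ) = -97.3906
Denominator Σ(Δy_t−Δȳ)² = 185.8750
r_1(Δy) = -97.3906 / 185.8750 = -0.524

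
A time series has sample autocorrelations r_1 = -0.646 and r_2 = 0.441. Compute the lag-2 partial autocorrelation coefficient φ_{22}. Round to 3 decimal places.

φ_{22} = (r_2 − r_1²) / (1 − r_1²)
r_1² = (-0.646)² = 0.417316
Numerator = 0.441 − 0.4173 = 0.0237; denominator = 1 − 0.4173 = 0.5827
φ_{22} = 0.0237 / 0.5827 = 0.041

0.041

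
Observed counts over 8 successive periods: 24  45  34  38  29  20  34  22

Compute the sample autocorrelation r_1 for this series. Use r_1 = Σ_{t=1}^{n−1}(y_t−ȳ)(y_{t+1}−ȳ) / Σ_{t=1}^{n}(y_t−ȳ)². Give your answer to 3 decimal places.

Mean ȳ = (24 + 45 + 34 + 38 + 29 + 20 + 34 + 22)/8 = 30.7500
Deviations from mean: -6.7500, 14.2500, 3.2500, 7.2500, -1.7500, -10.7500, 3.2500, -8.7500
Σ(y_t−ȳ)(y_{t+1}−ȳ) = (-96.1875) + (46.3125) + (23.5625) + (-12.6875) + (18.8125) + (-34.9375) + (-28.4375) = -83.5625
Denominator Σ(y_t−ȳ)² = 517.5000
r_1 = -83.5625 / 517.5000 = -0.161

-0.161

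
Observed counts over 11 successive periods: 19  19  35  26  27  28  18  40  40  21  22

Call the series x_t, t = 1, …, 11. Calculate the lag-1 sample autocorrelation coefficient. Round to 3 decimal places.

Mean x̄ = (19 + 19 + 35 + 26 + 27 + 28 + 18 + 40 + 40 + 21 + 22)/11 = 26.8182
Numerator Σ_{t=1}^{10}(x_t−x̄)(x_{t+1}−x̄) = -11.0331
Denominator Σ(x_t−x̄)² = 673.6364
r_1 = -11.0331 / 673.6364 = -0.016

-0.016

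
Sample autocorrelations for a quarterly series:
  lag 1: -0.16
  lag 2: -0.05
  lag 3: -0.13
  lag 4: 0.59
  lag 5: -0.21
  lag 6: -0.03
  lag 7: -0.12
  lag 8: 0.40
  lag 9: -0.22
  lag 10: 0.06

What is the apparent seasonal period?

4

The largest autocorrelation is r_4 = 0.59, with a weaker echo at lag 8 (0.40); the remaining lags stay at or below 0.06.
The dominant spike at lag 4 indicates a seasonal period of 4.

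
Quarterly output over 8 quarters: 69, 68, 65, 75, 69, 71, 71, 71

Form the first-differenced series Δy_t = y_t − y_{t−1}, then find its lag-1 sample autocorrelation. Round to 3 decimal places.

First differences Δy: -1, -3, 10, -6, 2, 0, 0
Mean of differences = 0.2857
Numerator Σ(Δy_t−Δȳ)(Δy_{t+1}−Δȳ) = -99.9388
Denominator Σ(Δy_t−Δȳ)² = 149.4286
r_1(Δy) = -99.9388 / 149.4286 = -0.669

-0.669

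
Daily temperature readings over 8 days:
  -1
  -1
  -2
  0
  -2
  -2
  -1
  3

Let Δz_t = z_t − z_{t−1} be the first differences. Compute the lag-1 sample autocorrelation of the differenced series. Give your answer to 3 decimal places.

-0.098

First differences Δz: 0, -1, 2, -2, 0, 1, 4
Mean of differences = 0.5714
Numerator Σ(Δz_t−Δz̄)(Δz_{t+1}−Δz̄) = -2.3265
Denominator Σ(Δz_t−Δz̄)² = 23.7143
r_1(Δz) = -2.3265 / 23.7143 = -0.098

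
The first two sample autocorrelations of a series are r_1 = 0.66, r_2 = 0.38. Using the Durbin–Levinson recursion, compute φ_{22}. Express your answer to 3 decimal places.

-0.099

φ_{22} = (r_2 − r_1²) / (1 − r_1²)
r_1² = (0.66)² = 0.4356
Numerator = 0.38 − 0.4356 = -0.0556; denominator = 1 − 0.4356 = 0.5644
φ_{22} = -0.0556 / 0.5644 = -0.099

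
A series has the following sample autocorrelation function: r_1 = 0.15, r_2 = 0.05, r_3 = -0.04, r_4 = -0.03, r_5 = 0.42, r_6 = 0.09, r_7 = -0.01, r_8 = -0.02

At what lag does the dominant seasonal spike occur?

The largest autocorrelation is r_5 = 0.42; the remaining lags stay at or below 0.15.
The dominant spike at lag 5 indicates a seasonal period of 5.

5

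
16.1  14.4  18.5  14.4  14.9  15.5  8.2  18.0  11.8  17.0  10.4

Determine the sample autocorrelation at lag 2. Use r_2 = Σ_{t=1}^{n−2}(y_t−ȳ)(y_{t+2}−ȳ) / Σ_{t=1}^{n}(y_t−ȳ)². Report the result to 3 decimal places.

Mean ȳ = (16.1 + 14.4 + 18.5 + 14.4 + 14.9 + 15.5 + 8.2 + 18.0 + 11.8 + 17.0 + 10.4)/11 = 14.4727
Numerator Σ_{t=1}^{9}(y_t−ȳ)(y_{t+2}−ȳ) = 45.7131
Denominator Σ(y_t−ȳ)² = 102.0218
r_2 = 45.7131 / 102.0218 = 0.448

0.448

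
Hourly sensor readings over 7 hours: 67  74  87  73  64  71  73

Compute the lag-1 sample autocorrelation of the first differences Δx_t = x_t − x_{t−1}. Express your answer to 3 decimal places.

First differences Δx: 7, 13, -14, -9, 7, 2
Mean of differences = 1.0000
Numerator Σ(Δx_t−Δx̄)(Δx_{t+1}−Δx̄) = -12.0000
Denominator Σ(Δx_t−Δx̄)² = 542.0000
r_1(Δx) = -12.0000 / 542.0000 = -0.022

-0.022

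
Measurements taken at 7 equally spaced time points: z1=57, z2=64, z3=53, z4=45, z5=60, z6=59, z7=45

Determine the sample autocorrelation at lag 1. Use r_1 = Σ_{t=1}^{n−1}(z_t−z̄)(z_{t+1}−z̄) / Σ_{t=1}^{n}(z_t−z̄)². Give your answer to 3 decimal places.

-0.147

Mean z̄ = (57 + 64 + 53 + 45 + 60 + 59 + 45)/7 = 54.7143
Deviations from mean: 2.2857, 9.2857, -1.7143, -9.7143, 5.2857, 4.2857, -9.7143
Σ(z_t−z̄)(z_{t+1}−z̄) = (21.2245) + (-15.9184) + (16.6531) + (-51.3469) + (22.6531) + (-41.6327) = -48.3673
Denominator Σ(z_t−z̄)² = 329.4286
r_1 = -48.3673 / 329.4286 = -0.147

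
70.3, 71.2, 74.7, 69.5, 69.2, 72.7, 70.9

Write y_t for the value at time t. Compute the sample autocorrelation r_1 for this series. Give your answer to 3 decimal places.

-0.270

Mean ȳ = (70.3 + 71.2 + 74.7 + 69.5 + 69.2 + 72.7 + 70.9)/7 = 71.2143
Deviations from mean: -0.9143, -0.0143, 3.4857, -1.7143, -2.0143, 1.4857, -0.3143
Σ(y_t−ȳ)(y_{t+1}−ȳ) = (0.0131) + (-0.0498) + (-5.9755) + (3.4531) + (-2.9927) + (-0.4669) = -6.0188
Denominator Σ(y_t−ȳ)² = 22.2886
r_1 = -6.0188 / 22.2886 = -0.270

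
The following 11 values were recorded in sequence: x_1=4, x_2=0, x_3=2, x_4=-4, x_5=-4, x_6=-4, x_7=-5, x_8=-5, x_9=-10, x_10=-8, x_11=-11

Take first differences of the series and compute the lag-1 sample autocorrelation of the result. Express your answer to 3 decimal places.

First differences Δx: -4, 2, -6, 0, 0, -1, 0, -5, 2, -3
Mean of differences = -1.5000
Numerator Σ(Δx_t−Δx̄)(Δx_{t+1}−Δx̄) = -50.2500
Denominator Σ(Δx_t−Δx̄)² = 72.5000
r_1(Δx) = -50.2500 / 72.5000 = -0.693

-0.693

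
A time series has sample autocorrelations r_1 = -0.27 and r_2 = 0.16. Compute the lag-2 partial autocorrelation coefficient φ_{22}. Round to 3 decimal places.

φ_{22} = (r_2 − r_1²) / (1 − r_1²)
r_1² = (-0.27)² = 0.0729
Numerator = 0.16 − 0.0729 = 0.0871; denominator = 1 − 0.0729 = 0.9271
φ_{22} = 0.0871 / 0.9271 = 0.094

0.094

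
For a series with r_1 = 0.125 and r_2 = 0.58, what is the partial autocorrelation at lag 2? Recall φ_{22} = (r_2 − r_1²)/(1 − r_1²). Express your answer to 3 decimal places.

φ_{22} = (r_2 − r_1²) / (1 − r_1²)
r_1² = (0.125)² = 0.015625
Numerator = 0.58 − 0.0156 = 0.5644; denominator = 1 − 0.0156 = 0.9844
φ_{22} = 0.5644 / 0.9844 = 0.573

0.573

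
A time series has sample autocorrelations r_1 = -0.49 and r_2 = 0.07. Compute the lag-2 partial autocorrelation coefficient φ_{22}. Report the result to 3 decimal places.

φ_{22} = (r_2 − r_1²) / (1 − r_1²)
r_1² = (-0.49)² = 0.2401
Numerator = 0.07 − 0.2401 = -0.1701; denominator = 1 − 0.2401 = 0.7599
φ_{22} = -0.1701 / 0.7599 = -0.224

-0.224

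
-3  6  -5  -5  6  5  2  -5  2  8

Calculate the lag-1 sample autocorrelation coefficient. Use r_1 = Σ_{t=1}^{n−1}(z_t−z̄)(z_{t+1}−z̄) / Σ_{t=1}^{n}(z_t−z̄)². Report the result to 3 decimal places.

-0.103

Mean z̄ = (-3 + 6 − 5 − 5 + 6 + 5 + 2 − 5 + 2 + 8)/10 = 1.1000
Numerator Σ_{t=1}^{9}(z_t−z̄)(z_{t+1}−z̄) = -24.8100
Denominator Σ(z_t−z̄)² = 240.9000
r_1 = -24.8100 / 240.9000 = -0.103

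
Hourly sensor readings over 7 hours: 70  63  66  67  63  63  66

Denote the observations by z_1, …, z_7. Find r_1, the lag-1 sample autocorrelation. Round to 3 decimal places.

Mean z̄ = (70 + 63 + 66 + 67 + 63 + 63 + 66)/7 = 65.4286
Σ(z_t−z̄)(z_{t+1}−z̄) = (-11.1020) + (-1.3878) + (0.8980) + (-3.8163) + (5.8980) + (-1.3878) = -10.8980
Denominator Σ(z_t−z̄)² = 41.7143
r_1 = -10.8980 / 41.7143 = -0.261

-0.261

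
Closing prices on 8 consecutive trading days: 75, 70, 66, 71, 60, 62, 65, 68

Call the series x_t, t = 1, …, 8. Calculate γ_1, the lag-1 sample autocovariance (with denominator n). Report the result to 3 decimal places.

4.123

Mean x̄ = (75 + 70 + 66 + 71 + 60 + 62 + 65 + 68)/8 = 67.1250
Deviations: 7.8750, 2.8750, -1.1250, 3.8750, -7.1250, -5.1250, -2.1250, 0.8750
Σ_{t=1}^{7}(x_t−x̄)(x_{t+1}−x̄) = 32.9844
γ_1 = 32.9844 / 8 = 4.123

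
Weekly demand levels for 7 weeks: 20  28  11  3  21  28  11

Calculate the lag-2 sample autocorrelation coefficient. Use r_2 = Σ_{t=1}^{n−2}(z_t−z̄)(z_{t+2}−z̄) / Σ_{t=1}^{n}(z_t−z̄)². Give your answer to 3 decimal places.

Mean z̄ = (20 + 28 + 11 + 3 + 21 + 28 + 11)/7 = 17.4286
Deviations from mean: 2.5714, 10.5714, -6.4286, -14.4286, 3.5714, 10.5714, -6.4286
Numerator Σ_{t=1}^{5}(z_t−z̄)(z_{t+2}−z̄) = -367.5102
Denominator Σ(z_t−z̄)² = 533.7143
r_2 = -367.5102 / 533.7143 = -0.689

-0.689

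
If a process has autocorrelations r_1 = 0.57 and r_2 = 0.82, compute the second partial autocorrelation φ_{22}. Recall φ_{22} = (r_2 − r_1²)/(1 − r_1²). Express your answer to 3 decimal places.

0.733

φ_{22} = (r_2 − r_1²) / (1 − r_1²)
r_1² = (0.57)² = 0.3249
Numerator = 0.82 − 0.3249 = 0.4951; denominator = 1 − 0.3249 = 0.6751
φ_{22} = 0.4951 / 0.6751 = 0.733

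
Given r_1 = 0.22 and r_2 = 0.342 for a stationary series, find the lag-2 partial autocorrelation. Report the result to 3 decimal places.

φ_{22} = (r_2 − r_1²) / (1 − r_1²)
r_1² = (0.22)² = 0.0484
Numerator = 0.342 − 0.0484 = 0.2936; denominator = 1 − 0.0484 = 0.9516
φ_{22} = 0.2936 / 0.9516 = 0.309

0.309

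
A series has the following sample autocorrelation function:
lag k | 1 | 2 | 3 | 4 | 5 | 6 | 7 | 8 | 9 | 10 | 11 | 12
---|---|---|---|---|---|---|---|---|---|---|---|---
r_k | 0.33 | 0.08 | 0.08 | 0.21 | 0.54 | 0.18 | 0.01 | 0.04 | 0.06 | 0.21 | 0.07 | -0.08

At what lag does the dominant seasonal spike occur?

The largest autocorrelation is r_5 = 0.54; the remaining lags stay at or below 0.33. The elevated value at lag 1 (0.33), dropping to 0.08 at lag 2, reflects decaying short-term dependence rather than seasonality.
The dominant spike at lag 5 indicates a seasonal period of 5.

5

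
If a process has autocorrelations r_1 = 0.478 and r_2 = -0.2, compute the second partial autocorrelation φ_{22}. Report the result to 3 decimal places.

-0.555

φ_{22} = (r_2 − r_1²) / (1 − r_1²)
r_1² = (0.478)² = 0.228484
Numerator = -0.2 − 0.2285 = -0.4285; denominator = 1 − 0.2285 = 0.7715
φ_{22} = -0.4285 / 0.7715 = -0.555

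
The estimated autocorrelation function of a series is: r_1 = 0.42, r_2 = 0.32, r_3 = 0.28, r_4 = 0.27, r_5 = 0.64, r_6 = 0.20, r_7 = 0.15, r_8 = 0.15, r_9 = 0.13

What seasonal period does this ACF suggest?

5

The largest autocorrelation is r_5 = 0.64; the remaining lags stay at or below 0.42. The elevated value at lag 1 (0.42), dropping to 0.32 at lag 2, reflects decaying short-term dependence rather than seasonality.
The dominant spike at lag 5 indicates a seasonal period of 5.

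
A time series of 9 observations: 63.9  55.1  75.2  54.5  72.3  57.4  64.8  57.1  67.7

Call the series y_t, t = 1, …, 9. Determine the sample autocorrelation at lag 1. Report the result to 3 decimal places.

-0.836

Mean ȳ = (63.9 + 55.1 + 75.2 + 54.5 + 72.3 + 57.4 + 64.8 + 57.1 + 67.7)/9 = 63.1111
Numerator Σ_{t=1}^{8}(y_t−ȳ)(y_{t+1}−ȳ) = -386.2512
Denominator Σ(y_t−ȳ)² = 462.1889
r_1 = -386.2512 / 462.1889 = -0.836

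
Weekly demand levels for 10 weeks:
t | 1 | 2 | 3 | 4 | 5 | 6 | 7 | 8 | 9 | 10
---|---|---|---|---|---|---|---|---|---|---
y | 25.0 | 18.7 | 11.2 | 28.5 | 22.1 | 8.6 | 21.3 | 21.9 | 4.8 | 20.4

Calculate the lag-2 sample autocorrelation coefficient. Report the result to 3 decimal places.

-0.437

Mean ȳ = (25.0 + 18.7 + 11.2 + 28.5 + 22.1 + 8.6 + 21.3 + 21.9 + 4.8 + 20.4)/10 = 18.2500
Numerator Σ_{t=1}^{8}(y_t−ȳ)(y_{t+2}−ȳ) = -225.6850
Denominator Σ(y_t−ȳ)² = 516.6250
r_2 = -225.6850 / 516.6250 = -0.437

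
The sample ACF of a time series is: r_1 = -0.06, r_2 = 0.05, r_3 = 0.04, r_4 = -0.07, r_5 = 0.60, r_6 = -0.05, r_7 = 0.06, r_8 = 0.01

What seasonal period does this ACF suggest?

5

The largest autocorrelation is r_5 = 0.60; the remaining lags stay at or below 0.06.
The dominant spike at lag 5 indicates a seasonal period of 5.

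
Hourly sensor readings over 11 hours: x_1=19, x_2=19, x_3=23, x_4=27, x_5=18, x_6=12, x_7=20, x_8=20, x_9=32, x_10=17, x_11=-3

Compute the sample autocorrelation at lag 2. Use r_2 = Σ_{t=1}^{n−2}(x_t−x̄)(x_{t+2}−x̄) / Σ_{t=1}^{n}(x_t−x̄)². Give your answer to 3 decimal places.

Mean x̄ = (19 + 19 + 23 + 27 + 18 + 12 + 20 + 20 + 32 + 17 − 3)/11 = 18.5455
Numerator Σ_{t=1}^{9}(x_t−x̄)(x_{t+2}−x̄) = -334.7769
Denominator Σ(x_t−x̄)² = 786.7273
r_2 = -334.7769 / 786.7273 = -0.426

-0.426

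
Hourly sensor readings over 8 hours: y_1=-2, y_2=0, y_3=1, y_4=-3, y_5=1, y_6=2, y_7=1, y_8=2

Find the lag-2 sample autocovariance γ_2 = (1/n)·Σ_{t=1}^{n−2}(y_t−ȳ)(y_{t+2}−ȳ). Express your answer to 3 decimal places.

-0.297

Mean ȳ = (-2 + 0 + 1 − 3 + 1 + 2 + 1 + 2)/8 = 0.2500
Σ_{t=1}^{6}(y_t−ȳ)(y_{t+2}−ȳ) = -2.3750
γ_2 = -2.3750 / 8 = -0.297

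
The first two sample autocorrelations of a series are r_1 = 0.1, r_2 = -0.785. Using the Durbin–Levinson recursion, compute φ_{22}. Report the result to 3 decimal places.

-0.803

φ_{22} = (r_2 − r_1²) / (1 − r_1²)
r_1² = (0.1)² = 0.01
Numerator = -0.785 − 0.0100 = -0.7950; denominator = 1 − 0.0100 = 0.9900
φ_{22} = -0.7950 / 0.9900 = -0.803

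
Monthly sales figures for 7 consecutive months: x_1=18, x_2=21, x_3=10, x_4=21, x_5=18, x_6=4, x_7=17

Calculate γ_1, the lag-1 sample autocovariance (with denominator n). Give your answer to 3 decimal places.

-11.251

Mean x̄ = (18 + 21 + 10 + 21 + 18 + 4 + 17)/7 = 15.5714
Σ_{t=1}^{6}(x_t−x̄)(x_{t+1}−x̄) = -78.7551
γ_1 = -78.7551 / 7 = -11.251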